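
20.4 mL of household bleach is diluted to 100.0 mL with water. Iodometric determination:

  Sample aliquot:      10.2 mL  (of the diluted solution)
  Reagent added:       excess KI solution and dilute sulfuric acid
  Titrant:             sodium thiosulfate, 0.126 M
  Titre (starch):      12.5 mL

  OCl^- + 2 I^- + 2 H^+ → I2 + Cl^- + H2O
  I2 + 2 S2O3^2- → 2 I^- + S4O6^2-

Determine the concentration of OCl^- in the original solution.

n(S2O3^2-) = 0.0125 × 0.126 = 1.57 × 10^-3 mol
n(I2) = n(S2O3^2-)/2 = 7.88 × 10^-4 mol
n(OCl^-) in the aliquot = 7.88 × 10^-4 mol (1:1 ratio)
[OCl^-]_dilute = 7.88 × 10^-4 / 0.0102 = 0.0772 mol/L
[OCl^-]_original = 0.0772 × 100.0/20.4 = 0.378 mol/L

0.378 M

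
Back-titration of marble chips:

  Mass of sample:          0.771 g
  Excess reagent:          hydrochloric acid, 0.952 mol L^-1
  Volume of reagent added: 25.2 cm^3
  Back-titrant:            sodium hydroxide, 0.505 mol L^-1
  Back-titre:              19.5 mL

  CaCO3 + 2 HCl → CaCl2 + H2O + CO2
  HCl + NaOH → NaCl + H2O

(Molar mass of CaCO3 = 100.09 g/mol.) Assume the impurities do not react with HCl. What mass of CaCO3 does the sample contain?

0.708 g

n(HCl) added = 0.0252 × 0.952 = 0.0240 mol
n(NaOH) used in back-titration = 0.0195 × 0.505 = 9.85 × 10^-3 mol
n(HCl) left over = 9.85 × 10^-3 mol (1:1 ratio)
n(HCl) consumed by analyte = 0.0240 − 9.85 × 10^-3 = 0.0141 mol
From the 1:2 ratio, n(CaCO3) = 1/2 × 0.0141 = 7.07 × 10^-3 mol
mass of CaCO3 = 7.07 × 10^-3 × 100.09 = 0.708 g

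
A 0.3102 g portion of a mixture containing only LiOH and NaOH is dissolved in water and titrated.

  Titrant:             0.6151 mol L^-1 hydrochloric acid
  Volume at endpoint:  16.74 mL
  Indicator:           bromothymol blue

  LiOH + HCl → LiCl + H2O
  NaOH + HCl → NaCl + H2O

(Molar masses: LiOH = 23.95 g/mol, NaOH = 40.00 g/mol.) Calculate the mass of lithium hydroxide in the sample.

0.1517 g

n(HCl) = 0.01674 × 0.6151 = 0.01030 mol
Let x = n(LiOH), y = n(NaOH).
Titrant: 1x + 1y = 0.01030;  mass: 23.95x + 40.00y = 0.3102
Solving, x = 6.335 × 10^-3 mol, y = 3.962 × 10^-3 mol
mass of LiOH = 6.335 × 10^-3 × 23.95 = 0.1517 g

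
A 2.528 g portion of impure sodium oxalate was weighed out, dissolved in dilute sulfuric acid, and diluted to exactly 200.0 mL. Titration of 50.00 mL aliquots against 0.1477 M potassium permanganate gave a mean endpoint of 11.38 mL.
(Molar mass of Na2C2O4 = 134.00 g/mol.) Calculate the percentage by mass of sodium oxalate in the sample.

2 MnO4^- + 5 C2O4^2- + 16 H^+ → 2 Mn^2+ + 10 CO2 + 8 H2O
n(KMnO4) per titration = 0.01138 × 0.1477 = 1.681 × 10^-3 mol
From the 5:2 ratio, n(Na2C2O4) in each aliquot = 5/2 × 1.681 × 10^-3 = 4.202 × 10^-3 mol
n(Na2C2O4) in the whole flask = 4.202 × 10^-3 × 200.0/50.00 = 0.01681 mol
mass of Na2C2O4 = 0.01681 × 134.00 = 2.252 g
% Na2C2O4 = 2.252 / 2.528 × 100 = 89.09 %

89.09 %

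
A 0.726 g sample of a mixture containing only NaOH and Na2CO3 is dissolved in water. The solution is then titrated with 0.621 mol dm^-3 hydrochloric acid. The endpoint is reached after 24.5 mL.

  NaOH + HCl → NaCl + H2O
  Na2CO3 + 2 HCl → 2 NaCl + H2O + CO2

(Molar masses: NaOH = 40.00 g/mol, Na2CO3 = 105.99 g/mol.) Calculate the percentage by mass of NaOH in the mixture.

34.0 %

n(HCl) = 0.0245 × 0.621 = 0.0152 mol
Let x = n(NaOH), y = n(Na2CO3).
Titrant: 1x + 2y = 0.0152;  mass: 40.00x + 105.99y = 0.726
Solving, x = 6.18 × 10^-3 mol, y = 4.52 × 10^-3 mol
mass of NaOH = 6.18 × 10^-3 × 40.00 = 0.247 g
% NaOH = 0.247 / 0.726 × 100 = 34.0 %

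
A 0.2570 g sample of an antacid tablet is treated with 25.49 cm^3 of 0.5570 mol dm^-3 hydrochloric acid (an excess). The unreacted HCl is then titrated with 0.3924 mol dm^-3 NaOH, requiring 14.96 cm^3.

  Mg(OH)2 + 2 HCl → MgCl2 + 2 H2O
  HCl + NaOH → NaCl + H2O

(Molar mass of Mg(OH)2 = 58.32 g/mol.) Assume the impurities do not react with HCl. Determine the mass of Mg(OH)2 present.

0.2428 g

n(HCl) added = 0.02549 × 0.5570 = 0.01420 mol
n(NaOH) used in back-titration = 0.01496 × 0.3924 = 5.870 × 10^-3 mol
n(HCl) left over = 5.870 × 10^-3 mol (1:1 ratio)
n(HCl) consumed by analyte = 0.01420 − 5.870 × 10^-3 = 8.328 × 10^-3 mol
From the 1:2 ratio, n(Mg(OH)2) = 1/2 × 8.328 × 10^-3 = 4.164 × 10^-3 mol
mass of Mg(OH)2 = 4.164 × 10^-3 × 58.32 = 0.2428 g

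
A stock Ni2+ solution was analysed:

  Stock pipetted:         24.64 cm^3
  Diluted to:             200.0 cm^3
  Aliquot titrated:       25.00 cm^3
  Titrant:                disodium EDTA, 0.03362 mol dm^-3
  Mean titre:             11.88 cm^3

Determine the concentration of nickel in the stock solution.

0.1297 mol/L

Ni^2+ + EDTA^4- → [Ni(EDTA)]^2-
n(EDTA) = 0.01188 × 0.03362 = 3.994 × 10^-4 mol
n(Ni2+) in the aliquot = 3.994 × 10^-4 mol (1:1 ratio)
[Ni2+]_dilute = 3.994 × 10^-4 / 0.02500 = 0.01598 mol/L
Dilution factor = 200.0 / 24.64 = 8.117
[Ni2+]_stock = 0.01598 × 8.117 = 0.1297 mol/L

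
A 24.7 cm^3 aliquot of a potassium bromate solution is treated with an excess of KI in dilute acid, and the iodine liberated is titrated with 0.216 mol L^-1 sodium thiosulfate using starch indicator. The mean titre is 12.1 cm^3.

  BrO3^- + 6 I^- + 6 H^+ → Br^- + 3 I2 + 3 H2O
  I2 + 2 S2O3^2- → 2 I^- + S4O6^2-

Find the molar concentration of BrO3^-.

0.0176 mol/L

n(S2O3^2-) = 0.0121 × 0.216 = 2.61 × 10^-3 mol
n(I2) = n(S2O3^2-)/2 = 1.31 × 10^-3 mol
From the 1:3 ratio, n(BrO3^-) in the aliquot = 1/3 × 1.31 × 10^-3 = 4.36 × 10^-4 mol
[BrO3^-] = 4.36 × 10^-4 / 0.0247 = 0.0176 mol/L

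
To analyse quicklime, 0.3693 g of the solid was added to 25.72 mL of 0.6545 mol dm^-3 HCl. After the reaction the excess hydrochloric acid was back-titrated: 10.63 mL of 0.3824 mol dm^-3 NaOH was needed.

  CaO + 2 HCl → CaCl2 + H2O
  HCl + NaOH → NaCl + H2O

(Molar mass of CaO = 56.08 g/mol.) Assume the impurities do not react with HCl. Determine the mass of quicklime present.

n(HCl) added = 0.02572 × 0.6545 = 0.01683 mol
n(NaOH) used in back-titration = 0.01063 × 0.3824 = 4.065 × 10^-3 mol
n(HCl) left over = 4.065 × 10^-3 mol (1:1 ratio)
n(HCl) consumed by analyte = 0.01683 − 4.065 × 10^-3 = 0.01277 mol
From the 1:2 ratio, n(CaO) = 1/2 × 0.01277 = 6.384 × 10^-3 mol
mass of CaO = 6.384 × 10^-3 × 56.08 = 0.3580 g

0.3580 g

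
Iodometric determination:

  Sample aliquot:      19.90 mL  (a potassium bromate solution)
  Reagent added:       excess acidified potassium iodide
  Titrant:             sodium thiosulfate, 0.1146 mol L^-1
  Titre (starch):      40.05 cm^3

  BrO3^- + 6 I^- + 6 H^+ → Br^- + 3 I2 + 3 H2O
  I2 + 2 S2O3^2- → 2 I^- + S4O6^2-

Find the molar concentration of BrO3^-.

n(S2O3^2-) = 0.04005 × 0.1146 = 4.590 × 10^-3 mol
n(I2) = n(S2O3^2-)/2 = 2.295 × 10^-3 mol
From the 1:3 ratio, n(BrO3^-) in the aliquot = 1/3 × 2.295 × 10^-3 = 7.650 × 10^-4 mol
[BrO3^-] = 7.650 × 10^-4 / 0.01990 = 0.03844 mol/L

0.03844 mol/L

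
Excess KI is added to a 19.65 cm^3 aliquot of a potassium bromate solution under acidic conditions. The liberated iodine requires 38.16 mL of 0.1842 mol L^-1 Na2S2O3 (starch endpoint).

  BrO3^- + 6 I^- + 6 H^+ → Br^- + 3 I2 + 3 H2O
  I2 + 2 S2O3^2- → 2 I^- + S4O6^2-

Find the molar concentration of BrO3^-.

n(S2O3^2-) = 0.03816 × 0.1842 = 7.029 × 10^-3 mol
n(I2) = n(S2O3^2-)/2 = 3.515 × 10^-3 mol
From the 1:3 ratio, n(BrO3^-) in the aliquot = 1/3 × 3.515 × 10^-3 = 1.172 × 10^-3 mol
[BrO3^-] = 1.172 × 10^-3 / 0.01965 = 0.05962 mol/L

0.05962 mol/L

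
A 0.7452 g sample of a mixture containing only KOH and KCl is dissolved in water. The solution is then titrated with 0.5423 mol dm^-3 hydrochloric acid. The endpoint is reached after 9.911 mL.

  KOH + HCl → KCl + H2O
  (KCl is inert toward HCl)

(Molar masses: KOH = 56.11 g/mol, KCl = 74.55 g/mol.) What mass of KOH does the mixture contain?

n(HCl) = 0.009911 × 0.5423 = 5.375 × 10^-3 mol
Let x = n(KOH), y = n(KCl).
Titrant: 1x = 5.375 × 10^-3;  mass: 56.11x + 74.55y = 0.7452
Solving, x = 5.375 × 10^-3 mol, y = 5.951 × 10^-3 mol
mass of KOH = 5.375 × 10^-3 × 56.11 = 0.3016 g

0.3016 g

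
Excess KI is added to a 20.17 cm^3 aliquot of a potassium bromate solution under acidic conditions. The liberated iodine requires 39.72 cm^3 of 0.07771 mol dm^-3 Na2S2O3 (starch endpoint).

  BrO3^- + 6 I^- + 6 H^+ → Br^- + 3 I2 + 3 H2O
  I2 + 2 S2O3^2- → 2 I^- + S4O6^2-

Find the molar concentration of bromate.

n(S2O3^2-) = 0.03972 × 0.07771 = 3.087 × 10^-3 mol
n(I2) = n(S2O3^2-)/2 = 1.543 × 10^-3 mol
From the 1:3 ratio, n(BrO3^-) in the aliquot = 1/3 × 1.543 × 10^-3 = 5.144 × 10^-4 mol
[BrO3^-] = 5.144 × 10^-4 / 0.02017 = 0.02551 mol/L

0.02551 mol/L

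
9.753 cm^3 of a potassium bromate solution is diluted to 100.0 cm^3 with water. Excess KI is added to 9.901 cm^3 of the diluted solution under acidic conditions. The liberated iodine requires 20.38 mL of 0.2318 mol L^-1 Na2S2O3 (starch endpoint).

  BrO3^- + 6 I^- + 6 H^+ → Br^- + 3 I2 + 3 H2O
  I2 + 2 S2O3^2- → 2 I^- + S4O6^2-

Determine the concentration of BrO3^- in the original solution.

n(S2O3^2-) = 0.02038 × 0.2318 = 4.724 × 10^-3 mol
n(I2) = n(S2O3^2-)/2 = 2.362 × 10^-3 mol
From the 1:3 ratio, n(BrO3^-) in the aliquot = 1/3 × 2.362 × 10^-3 = 7.873 × 10^-4 mol
[BrO3^-]_dilute = 7.873 × 10^-4 / 0.009901 = 0.07952 mol/L
[BrO3^-]_original = 0.07952 × 100.0/9.753 = 0.8154 mol/L

0.8154 mol/L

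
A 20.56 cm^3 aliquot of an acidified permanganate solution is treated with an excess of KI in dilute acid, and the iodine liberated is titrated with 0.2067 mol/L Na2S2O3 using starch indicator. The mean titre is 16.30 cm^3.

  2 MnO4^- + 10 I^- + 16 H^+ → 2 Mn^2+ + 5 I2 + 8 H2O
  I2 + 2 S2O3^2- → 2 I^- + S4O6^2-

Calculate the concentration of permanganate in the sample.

n(S2O3^2-) = 0.01630 × 0.2067 = 3.369 × 10^-3 mol
n(I2) = n(S2O3^2-)/2 = 1.685 × 10^-3 mol
From the 2:5 ratio, n(MnO4^-) in the aliquot = 2/5 × 1.685 × 10^-3 = 6.738 × 10^-4 mol
[MnO4^-] = 6.738 × 10^-4 / 0.02056 = 0.03277 mol/L

0.03277 mol/L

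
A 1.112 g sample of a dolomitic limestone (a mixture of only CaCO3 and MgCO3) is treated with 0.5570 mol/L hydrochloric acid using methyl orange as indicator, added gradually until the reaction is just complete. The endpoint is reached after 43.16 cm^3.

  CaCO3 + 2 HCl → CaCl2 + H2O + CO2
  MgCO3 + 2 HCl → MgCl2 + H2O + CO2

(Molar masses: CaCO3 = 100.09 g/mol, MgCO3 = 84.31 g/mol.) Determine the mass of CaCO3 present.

0.6253 g

n(HCl) = 0.04316 × 0.5570 = 0.02404 mol
Let x = n(CaCO3), y = n(MgCO3).
Titrant: 2x + 2y = 0.02404;  mass: 100.09x + 84.31y = 1.112
Solving, x = 6.248 × 10^-3 mol, y = 5.772 × 10^-3 mol
mass of CaCO3 = 6.248 × 10^-3 × 100.09 = 0.6253 g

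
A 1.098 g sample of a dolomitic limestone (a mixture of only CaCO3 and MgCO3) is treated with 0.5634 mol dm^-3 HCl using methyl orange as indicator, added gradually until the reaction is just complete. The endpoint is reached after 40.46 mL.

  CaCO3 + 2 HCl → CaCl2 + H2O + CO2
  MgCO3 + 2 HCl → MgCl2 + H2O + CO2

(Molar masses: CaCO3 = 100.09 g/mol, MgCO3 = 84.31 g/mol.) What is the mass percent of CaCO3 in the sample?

n(HCl) = 0.04046 × 0.5634 = 0.02280 mol
Let x = n(CaCO3), y = n(MgCO3).
Titrant: 2x + 2y = 0.02280;  mass: 100.09x + 84.31y = 1.098
Solving, x = 8.686 × 10^-3 mol, y = 2.711 × 10^-3 mol
mass of CaCO3 = 8.686 × 10^-3 × 100.09 = 0.8694 g
% CaCO3 = 0.8694 / 1.098 × 100 = 79.18 %

79.18 %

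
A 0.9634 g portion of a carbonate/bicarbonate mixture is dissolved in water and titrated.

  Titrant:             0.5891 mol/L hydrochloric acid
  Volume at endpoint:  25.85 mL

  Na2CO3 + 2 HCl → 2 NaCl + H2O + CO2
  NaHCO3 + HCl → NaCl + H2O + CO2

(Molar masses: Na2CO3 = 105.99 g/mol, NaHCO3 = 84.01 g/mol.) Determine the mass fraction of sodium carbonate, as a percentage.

n(HCl) = 0.02585 × 0.5891 = 0.01523 mol
Let x = n(Na2CO3), y = n(NaHCO3).
Titrant: 2x + 1y = 0.01523;  mass: 105.99x + 84.01y = 0.9634
Solving, x = 5.093 × 10^-3 mol, y = 5.042 × 10^-3 mol
mass of Na2CO3 = 5.093 × 10^-3 × 105.99 = 0.5398 g
% Na2CO3 = 0.5398 / 0.9634 × 100 = 56.03 %

56.03 %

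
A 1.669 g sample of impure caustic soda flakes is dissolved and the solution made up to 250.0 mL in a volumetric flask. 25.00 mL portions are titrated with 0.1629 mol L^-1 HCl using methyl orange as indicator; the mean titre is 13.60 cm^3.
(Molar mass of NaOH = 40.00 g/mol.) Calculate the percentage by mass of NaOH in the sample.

53.10 %

NaOH + HCl → NaCl + H2O
n(HCl) per titration = 0.01360 × 0.1629 = 2.215 × 10^-3 mol
n(NaOH) in each aliquot = 2.215 × 10^-3 mol (1:1 ratio)
n(NaOH) in the whole flask = 2.215 × 10^-3 × 250.0/25.00 = 0.02215 mol
mass of NaOH = 0.02215 × 40.00 = 0.8862 g
% NaOH = 0.8862 / 1.669 × 100 = 53.10 %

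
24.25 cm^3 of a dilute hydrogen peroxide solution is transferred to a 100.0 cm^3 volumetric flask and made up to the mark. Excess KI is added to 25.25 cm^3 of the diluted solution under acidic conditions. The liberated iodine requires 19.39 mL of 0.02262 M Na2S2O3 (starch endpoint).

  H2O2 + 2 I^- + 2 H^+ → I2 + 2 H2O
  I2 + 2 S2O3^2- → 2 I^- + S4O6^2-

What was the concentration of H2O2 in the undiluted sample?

n(S2O3^2-) = 0.01939 × 0.02262 = 4.386 × 10^-4 mol
n(I2) = n(S2O3^2-)/2 = 2.193 × 10^-4 mol
n(H2O2) in the aliquot = 2.193 × 10^-4 mol (1:1 ratio)
[H2O2]_dilute = 2.193 × 10^-4 / 0.02525 = 0.008685 mol/L
[H2O2]_original = 0.008685 × 100.0/24.25 = 0.03582 mol/L

0.03582 M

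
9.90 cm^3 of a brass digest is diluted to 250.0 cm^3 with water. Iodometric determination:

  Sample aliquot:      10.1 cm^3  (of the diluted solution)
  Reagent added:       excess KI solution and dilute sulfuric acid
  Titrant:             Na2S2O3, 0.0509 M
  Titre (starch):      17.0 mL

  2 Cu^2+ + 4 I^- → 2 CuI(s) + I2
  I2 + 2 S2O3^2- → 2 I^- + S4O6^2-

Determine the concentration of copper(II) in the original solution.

n(S2O3^2-) = 0.0170 × 0.0509 = 8.65 × 10^-4 mol
n(I2) = n(S2O3^2-)/2 = 4.33 × 10^-4 mol
From the 2:1 ratio, n(Cu2+) in the aliquot = 2/1 × 4.33 × 10^-4 = 8.65 × 10^-4 mol
[Cu2+]_dilute = 8.65 × 10^-4 / 0.0101 = 0.0857 mol/L
[Cu2+]_original = 0.0857 × 250.0/9.90 = 2.16 mol/L

2.16 M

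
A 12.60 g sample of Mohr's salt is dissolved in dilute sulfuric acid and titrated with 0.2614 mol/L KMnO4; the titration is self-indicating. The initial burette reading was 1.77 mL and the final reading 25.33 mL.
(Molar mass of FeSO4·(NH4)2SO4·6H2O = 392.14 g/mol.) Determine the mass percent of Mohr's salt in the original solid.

MnO4^- + 5 Fe^2+ + 8 H^+ → Mn^2+ + 5 Fe^3+ + 4 H2O
n(KMnO4) = 0.02356 L × 0.2614 mol/L = 6.159 × 10^-3 mol
From the 5:1 ratio, n(FeSO4·(NH4)2SO4·6H2O) = 5/1 × 6.159 × 10^-3 = 0.03079 mol
mass of FeSO4·(NH4)2SO4·6H2O = 0.03079 × 392.14 g/mol = 12.08 g
% FeSO4·(NH4)2SO4·6H2O = 12.08 / 12.60 × 100 = 95.83 %

95.83 %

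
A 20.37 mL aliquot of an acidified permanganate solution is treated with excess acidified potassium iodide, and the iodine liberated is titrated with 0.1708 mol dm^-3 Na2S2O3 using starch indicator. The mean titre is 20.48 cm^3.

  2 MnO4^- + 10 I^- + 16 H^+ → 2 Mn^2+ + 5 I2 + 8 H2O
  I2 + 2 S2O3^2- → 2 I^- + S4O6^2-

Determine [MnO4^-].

n(S2O3^2-) = 0.02048 × 0.1708 = 3.498 × 10^-3 mol
n(I2) = n(S2O3^2-)/2 = 1.749 × 10^-3 mol
From the 2:5 ratio, n(MnO4^-) in the aliquot = 2/5 × 1.749 × 10^-3 = 6.996 × 10^-4 mol
[MnO4^-] = 6.996 × 10^-4 / 0.02037 = 0.03434 mol/L

0.03434 mol/L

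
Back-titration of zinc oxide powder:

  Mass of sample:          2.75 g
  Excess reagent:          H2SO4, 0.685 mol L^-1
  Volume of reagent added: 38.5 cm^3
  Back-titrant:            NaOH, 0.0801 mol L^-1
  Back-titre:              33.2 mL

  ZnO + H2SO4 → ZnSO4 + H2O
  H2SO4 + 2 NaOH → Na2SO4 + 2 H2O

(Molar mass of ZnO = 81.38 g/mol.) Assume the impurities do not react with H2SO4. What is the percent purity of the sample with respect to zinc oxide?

n(H2SO4) added = 0.0385 × 0.685 = 0.0264 mol
n(NaOH) used in back-titration = 0.0332 × 0.0801 = 2.66 × 10^-3 mol
From the 1:2 ratio, n(H2SO4) left over = 1/2 × 2.66 × 10^-3 = 1.33 × 10^-3 mol
n(H2SO4) consumed by analyte = 0.0264 − 1.33 × 10^-3 = 0.0250 mol
n(ZnO) = 0.0250 mol (1:1 ratio)
mass of ZnO = 0.0250 × 81.38 = 2.04 g
% ZnO = 2.04 / 2.75 × 100 = 74.1 %

74.1 %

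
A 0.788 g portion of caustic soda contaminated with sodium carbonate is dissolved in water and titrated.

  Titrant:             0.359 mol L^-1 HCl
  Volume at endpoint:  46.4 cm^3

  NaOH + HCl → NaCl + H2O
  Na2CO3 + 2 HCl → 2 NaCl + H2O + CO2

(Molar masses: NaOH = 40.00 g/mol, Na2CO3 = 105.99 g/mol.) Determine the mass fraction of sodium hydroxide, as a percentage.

n(HCl) = 0.0464 × 0.359 = 0.0167 mol
Let x = n(NaOH), y = n(Na2CO3).
Titrant: 1x + 2y = 0.0167;  mass: 40.00x + 105.99y = 0.788
Solving, x = 7.29 × 10^-3 mol, y = 4.68 × 10^-3 mol
mass of NaOH = 7.29 × 10^-3 × 40.00 = 0.292 g
% NaOH = 0.292 / 0.788 × 100 = 37.0 %

37.0 %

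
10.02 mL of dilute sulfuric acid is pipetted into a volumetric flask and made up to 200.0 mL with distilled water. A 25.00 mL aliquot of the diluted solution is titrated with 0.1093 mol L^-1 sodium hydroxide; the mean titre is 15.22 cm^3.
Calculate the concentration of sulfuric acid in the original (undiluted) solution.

0.6641 mol/L

H2SO4 + 2 NaOH → Na2SO4 + 2 H2O
n(NaOH) = 0.01522 × 0.1093 = 1.664 × 10^-3 mol
From the 1:2 ratio, n(H2SO4) in the aliquot = 1/2 × 1.664 × 10^-3 = 8.318 × 10^-4 mol
[H2SO4]_dilute = 8.318 × 10^-4 / 0.02500 = 0.03327 mol/L
Dilution factor = 200.0 / 10.02 = 19.96
[H2SO4]_stock = 0.03327 × 19.96 = 0.6641 mol/L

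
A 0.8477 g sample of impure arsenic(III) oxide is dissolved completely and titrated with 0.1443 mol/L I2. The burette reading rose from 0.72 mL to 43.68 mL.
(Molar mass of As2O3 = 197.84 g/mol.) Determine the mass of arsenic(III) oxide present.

As2O3 + 2 I2 + 2 H2O → As2O5 + 4 HI
n(I2) = 0.04296 L × 0.1443 mol/L = 6.199 × 10^-3 mol
From the 1:2 ratio, n(As2O3) = 1/2 × 6.199 × 10^-3 = 3.100 × 10^-3 mol
mass of As2O3 = 3.100 × 10^-3 × 197.84 g/mol = 0.6132 g

0.6132 g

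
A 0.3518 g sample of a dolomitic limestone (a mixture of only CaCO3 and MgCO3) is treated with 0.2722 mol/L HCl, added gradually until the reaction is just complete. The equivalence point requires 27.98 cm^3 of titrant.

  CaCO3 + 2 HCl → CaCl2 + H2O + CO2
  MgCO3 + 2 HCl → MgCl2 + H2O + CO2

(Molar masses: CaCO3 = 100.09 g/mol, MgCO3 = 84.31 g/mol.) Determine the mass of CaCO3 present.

n(HCl) = 0.02798 × 0.2722 = 7.616 × 10^-3 mol
Let x = n(CaCO3), y = n(MgCO3).
Titrant: 2x + 2y = 7.616 × 10^-3;  mass: 100.09x + 84.31y = 0.3518
Solving, x = 1.948 × 10^-3 mol, y = 1.860 × 10^-3 mol
mass of CaCO3 = 1.948 × 10^-3 × 100.09 = 0.1950 g

0.1950 g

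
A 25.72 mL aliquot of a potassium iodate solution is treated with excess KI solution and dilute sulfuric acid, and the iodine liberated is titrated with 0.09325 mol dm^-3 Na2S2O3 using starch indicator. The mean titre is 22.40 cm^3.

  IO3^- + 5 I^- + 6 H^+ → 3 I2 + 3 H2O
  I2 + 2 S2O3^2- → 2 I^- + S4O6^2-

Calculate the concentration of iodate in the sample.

0.01354 mol/L

n(S2O3^2-) = 0.02240 × 0.09325 = 2.089 × 10^-3 mol
n(I2) = n(S2O3^2-)/2 = 1.044 × 10^-3 mol
From the 1:3 ratio, n(IO3^-) in the aliquot = 1/3 × 1.044 × 10^-3 = 3.481 × 10^-4 mol
[IO3^-] = 3.481 × 10^-4 / 0.02572 = 0.01354 mol/L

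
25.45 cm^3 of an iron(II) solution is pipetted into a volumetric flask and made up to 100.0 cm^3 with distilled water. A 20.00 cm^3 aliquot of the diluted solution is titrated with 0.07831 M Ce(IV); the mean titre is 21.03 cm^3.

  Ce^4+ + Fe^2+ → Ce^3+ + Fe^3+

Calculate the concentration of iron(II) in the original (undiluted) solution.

n(Ce4+) = 0.02103 × 0.07831 = 1.647 × 10^-3 mol
n(Fe2+) in the aliquot = 1.647 × 10^-3 mol (1:1 ratio)
[Fe2+]_dilute = 1.647 × 10^-3 / 0.02000 = 0.08234 mol/L
Dilution factor = 100.0 / 25.45 = 3.929
[Fe2+]_stock = 0.08234 × 3.929 = 0.3235 mol/L

0.3235 M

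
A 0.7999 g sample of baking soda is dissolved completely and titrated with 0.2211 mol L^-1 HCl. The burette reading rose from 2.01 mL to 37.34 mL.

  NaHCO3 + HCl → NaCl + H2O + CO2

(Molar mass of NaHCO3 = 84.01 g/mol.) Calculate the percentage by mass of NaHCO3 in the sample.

82.04 %

n(HCl) = 0.03533 L × 0.2211 mol/L = 7.811 × 10^-3 mol
n(NaHCO3) = 7.811 × 10^-3 mol (1:1 ratio)
mass of NaHCO3 = 7.811 × 10^-3 × 84.01 g/mol = 0.6562 g
% NaHCO3 = 0.6562 / 0.7999 × 100 = 82.04 %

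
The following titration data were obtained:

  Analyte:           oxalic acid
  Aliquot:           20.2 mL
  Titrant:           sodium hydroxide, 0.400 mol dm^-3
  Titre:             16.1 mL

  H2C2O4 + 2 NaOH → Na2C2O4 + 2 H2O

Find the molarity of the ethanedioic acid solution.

0.159 mol/L

n(NaOH) = 0.0161 L × 0.400 mol/L = 6.44 × 10^-3 mol
From the 1:2 mole ratio, n(H2C2O4) = 1/2 × 6.44 × 10^-3 = 3.22 × 10^-3 mol
[H2C2O4] = 3.22 × 10^-3 mol / 0.0202 L = 0.159 mol/L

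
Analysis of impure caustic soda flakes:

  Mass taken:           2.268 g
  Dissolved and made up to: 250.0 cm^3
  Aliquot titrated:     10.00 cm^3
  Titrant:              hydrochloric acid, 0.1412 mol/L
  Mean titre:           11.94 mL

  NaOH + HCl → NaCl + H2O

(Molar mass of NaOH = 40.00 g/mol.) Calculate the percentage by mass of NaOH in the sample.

n(HCl) per titration = 0.01194 × 0.1412 = 1.686 × 10^-3 mol
n(NaOH) in each aliquot = 1.686 × 10^-3 mol (1:1 ratio)
n(NaOH) in the whole flask = 1.686 × 10^-3 × 250.0/10.00 = 0.04215 mol
mass of NaOH = 0.04215 × 40.00 = 1.686 g
% NaOH = 1.686 / 2.268 × 100 = 74.34 %

74.34 %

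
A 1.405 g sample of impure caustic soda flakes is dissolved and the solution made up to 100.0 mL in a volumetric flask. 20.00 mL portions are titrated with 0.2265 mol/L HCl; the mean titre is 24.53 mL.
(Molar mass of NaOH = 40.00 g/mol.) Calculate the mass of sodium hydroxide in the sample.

1.111 g

NaOH + HCl → NaCl + H2O
n(HCl) per titration = 0.02453 × 0.2265 = 5.556 × 10^-3 mol
n(NaOH) in each aliquot = 5.556 × 10^-3 mol (1:1 ratio)
n(NaOH) in the whole flask = 5.556 × 10^-3 × 100.0/20.00 = 0.02778 mol
mass of NaOH = 0.02778 × 40.00 = 1.111 g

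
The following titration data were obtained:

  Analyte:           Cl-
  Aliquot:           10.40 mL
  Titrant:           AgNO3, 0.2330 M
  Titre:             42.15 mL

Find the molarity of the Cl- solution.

Ag^+ + Cl^- → AgCl(s)
n(AgNO3) = 0.04215 L × 0.2330 mol/L = 9.821 × 10^-3 mol
n(Cl-) = 9.821 × 10^-3 mol (1:1 mole ratio)
[Cl-] = 9.821 × 10^-3 mol / 0.01040 L = 0.9443 mol/L

0.9443 M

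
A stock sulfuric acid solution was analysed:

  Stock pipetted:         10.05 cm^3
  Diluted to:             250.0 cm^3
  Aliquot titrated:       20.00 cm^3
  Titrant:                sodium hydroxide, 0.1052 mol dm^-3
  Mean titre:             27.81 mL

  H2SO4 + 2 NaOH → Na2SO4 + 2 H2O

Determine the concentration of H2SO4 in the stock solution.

1.819 mol/L

n(NaOH) = 0.02781 × 0.1052 = 2.926 × 10^-3 mol
From the 1:2 ratio, n(H2SO4) in the aliquot = 1/2 × 2.926 × 10^-3 = 1.463 × 10^-3 mol
[H2SO4]_dilute = 1.463 × 10^-3 / 0.02000 = 0.07314 mol/L
Dilution factor = 250.0 / 10.05 = 24.88
[H2SO4]_stock = 0.07314 × 24.88 = 1.819 mol/L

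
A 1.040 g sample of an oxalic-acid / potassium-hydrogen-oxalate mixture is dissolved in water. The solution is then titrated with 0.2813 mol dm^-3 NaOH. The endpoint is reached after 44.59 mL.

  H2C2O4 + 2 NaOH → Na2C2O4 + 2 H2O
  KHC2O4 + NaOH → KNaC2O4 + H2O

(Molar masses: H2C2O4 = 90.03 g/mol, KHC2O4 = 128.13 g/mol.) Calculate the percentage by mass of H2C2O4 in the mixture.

29.54 %

n(NaOH) = 0.04459 × 0.2813 = 0.01254 mol
Let x = n(H2C2O4), y = n(KHC2O4).
Titrant: 2x + 1y = 0.01254;  mass: 90.03x + 128.13y = 1.040
Solving, x = 3.412 × 10^-3 mol, y = 5.719 × 10^-3 mol
mass of H2C2O4 = 3.412 × 10^-3 × 90.03 = 0.3072 g
% H2C2O4 = 0.3072 / 1.040 × 100 = 29.54 %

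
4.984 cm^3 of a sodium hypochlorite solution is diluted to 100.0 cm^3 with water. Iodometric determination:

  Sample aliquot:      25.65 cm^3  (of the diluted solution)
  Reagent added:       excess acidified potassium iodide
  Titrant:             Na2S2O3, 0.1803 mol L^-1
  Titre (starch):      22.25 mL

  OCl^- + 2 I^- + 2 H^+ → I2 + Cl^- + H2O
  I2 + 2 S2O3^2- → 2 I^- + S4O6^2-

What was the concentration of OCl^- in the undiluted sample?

n(S2O3^2-) = 0.02225 × 0.1803 = 4.012 × 10^-3 mol
n(I2) = n(S2O3^2-)/2 = 2.006 × 10^-3 mol
n(OCl^-) in the aliquot = 2.006 × 10^-3 mol (1:1 ratio)
[OCl^-]_dilute = 2.006 × 10^-3 / 0.02565 = 0.07820 mol/L
[OCl^-]_original = 0.07820 × 100.0/4.984 = 1.569 mol/L

1.569 mol/L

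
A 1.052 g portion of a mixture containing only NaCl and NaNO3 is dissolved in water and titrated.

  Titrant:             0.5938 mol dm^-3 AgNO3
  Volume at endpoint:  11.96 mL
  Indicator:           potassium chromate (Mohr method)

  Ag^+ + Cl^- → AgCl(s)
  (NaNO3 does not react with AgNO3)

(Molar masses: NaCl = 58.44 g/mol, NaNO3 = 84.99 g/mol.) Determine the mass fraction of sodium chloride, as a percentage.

39.45 %

n(AgNO3) = 0.01196 × 0.5938 = 7.102 × 10^-3 mol
Let x = n(NaCl), y = n(NaNO3).
Titrant: 1x = 7.102 × 10^-3;  mass: 58.44x + 84.99y = 1.052
Solving, x = 7.102 × 10^-3 mol, y = 7.495 × 10^-3 mol
mass of NaCl = 7.102 × 10^-3 × 58.44 = 0.4150 g
% NaCl = 0.4150 / 1.052 × 100 = 39.45 %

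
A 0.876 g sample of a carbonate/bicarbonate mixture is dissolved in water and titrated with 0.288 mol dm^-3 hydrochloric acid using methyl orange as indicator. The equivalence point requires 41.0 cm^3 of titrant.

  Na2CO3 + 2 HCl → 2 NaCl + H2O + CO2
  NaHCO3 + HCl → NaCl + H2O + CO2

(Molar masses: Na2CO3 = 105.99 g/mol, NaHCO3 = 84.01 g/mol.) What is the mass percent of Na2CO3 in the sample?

n(HCl) = 0.0410 × 0.288 = 0.0118 mol
Let x = n(Na2CO3), y = n(NaHCO3).
Titrant: 2x + 1y = 0.0118;  mass: 105.99x + 84.01y = 0.876
Solving, x = 1.87 × 10^-3 mol, y = 8.07 × 10^-3 mol
mass of Na2CO3 = 1.87 × 10^-3 × 105.99 = 0.198 g
% Na2CO3 = 0.198 / 0.876 × 100 = 22.6 %

22.6 %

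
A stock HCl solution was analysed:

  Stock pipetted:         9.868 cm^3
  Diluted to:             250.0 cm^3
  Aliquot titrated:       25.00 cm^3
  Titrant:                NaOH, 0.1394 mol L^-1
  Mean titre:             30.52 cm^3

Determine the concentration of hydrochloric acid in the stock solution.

HCl + NaOH → NaCl + H2O
n(NaOH) = 0.03052 × 0.1394 = 4.254 × 10^-3 mol
n(HCl) in the aliquot = 4.254 × 10^-3 mol (1:1 ratio)
[HCl]_dilute = 4.254 × 10^-3 / 0.02500 = 0.1702 mol/L
Dilution factor = 250.0 / 9.868 = 25.33
[HCl]_stock = 0.1702 × 25.33 = 4.311 mol/L

4.311 mol/L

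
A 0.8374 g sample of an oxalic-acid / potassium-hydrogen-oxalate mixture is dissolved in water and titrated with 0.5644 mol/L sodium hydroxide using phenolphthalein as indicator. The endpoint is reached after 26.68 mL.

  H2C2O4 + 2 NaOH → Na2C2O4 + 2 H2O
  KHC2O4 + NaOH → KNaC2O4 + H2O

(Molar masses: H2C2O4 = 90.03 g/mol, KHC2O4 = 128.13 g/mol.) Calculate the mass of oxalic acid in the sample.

0.5914 g

n(NaOH) = 0.02668 × 0.5644 = 0.01506 mol
Let x = n(H2C2O4), y = n(KHC2O4).
Titrant: 2x + 1y = 0.01506;  mass: 90.03x + 128.13y = 0.8374
Solving, x = 6.569 × 10^-3 mol, y = 1.920 × 10^-3 mol
mass of H2C2O4 = 6.569 × 10^-3 × 90.03 = 0.5914 g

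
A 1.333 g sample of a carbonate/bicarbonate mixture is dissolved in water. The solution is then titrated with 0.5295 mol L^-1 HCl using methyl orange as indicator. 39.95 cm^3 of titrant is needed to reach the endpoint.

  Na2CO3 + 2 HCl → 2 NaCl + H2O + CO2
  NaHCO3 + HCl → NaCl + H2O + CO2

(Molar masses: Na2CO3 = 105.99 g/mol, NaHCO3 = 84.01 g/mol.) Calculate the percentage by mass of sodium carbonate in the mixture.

n(HCl) = 0.03995 × 0.5295 = 0.02115 mol
Let x = n(Na2CO3), y = n(NaHCO3).
Titrant: 2x + 1y = 0.02115;  mass: 105.99x + 84.01y = 1.333
Solving, x = 7.160 × 10^-3 mol, y = 6.834 × 10^-3 mol
mass of Na2CO3 = 7.160 × 10^-3 × 105.99 = 0.7588 g
% Na2CO3 = 0.7588 / 1.333 × 100 = 56.93 %

56.93 %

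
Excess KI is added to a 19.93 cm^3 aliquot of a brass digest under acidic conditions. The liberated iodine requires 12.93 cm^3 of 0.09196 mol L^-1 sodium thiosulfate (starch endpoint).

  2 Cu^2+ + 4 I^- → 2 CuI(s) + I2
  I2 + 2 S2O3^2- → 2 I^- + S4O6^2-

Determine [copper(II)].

0.05966 mol/L

n(S2O3^2-) = 0.01293 × 0.09196 = 1.189 × 10^-3 mol
n(I2) = n(S2O3^2-)/2 = 5.945 × 10^-4 mol
From the 2:1 ratio, n(Cu2+) in the aliquot = 2/1 × 5.945 × 10^-4 = 1.189 × 10^-3 mol
[Cu2+] = 1.189 × 10^-3 / 0.01993 = 0.05966 mol/L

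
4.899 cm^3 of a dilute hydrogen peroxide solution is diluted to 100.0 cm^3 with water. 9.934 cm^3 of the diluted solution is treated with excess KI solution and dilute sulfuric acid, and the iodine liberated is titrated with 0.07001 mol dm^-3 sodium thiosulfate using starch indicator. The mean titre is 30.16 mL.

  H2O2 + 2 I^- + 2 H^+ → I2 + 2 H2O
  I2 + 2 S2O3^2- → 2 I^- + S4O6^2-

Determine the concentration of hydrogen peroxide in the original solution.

2.169 mol/L

n(S2O3^2-) = 0.03016 × 0.07001 = 2.112 × 10^-3 mol
n(I2) = n(S2O3^2-)/2 = 1.056 × 10^-3 mol
n(H2O2) in the aliquot = 1.056 × 10^-3 mol (1:1 ratio)
[H2O2]_dilute = 1.056 × 10^-3 / 0.009934 = 0.1063 mol/L
[H2O2]_original = 0.1063 × 100.0/4.899 = 2.169 mol/L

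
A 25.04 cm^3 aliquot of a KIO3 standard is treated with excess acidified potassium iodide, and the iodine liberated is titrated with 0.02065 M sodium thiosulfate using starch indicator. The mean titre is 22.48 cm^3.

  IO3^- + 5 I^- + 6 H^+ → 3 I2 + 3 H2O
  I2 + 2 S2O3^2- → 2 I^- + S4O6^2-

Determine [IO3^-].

0.003090 M

n(S2O3^2-) = 0.02248 × 0.02065 = 4.642 × 10^-4 mol
n(I2) = n(S2O3^2-)/2 = 2.321 × 10^-4 mol
From the 1:3 ratio, n(IO3^-) in the aliquot = 1/3 × 2.321 × 10^-4 = 7.737 × 10^-5 mol
[IO3^-] = 7.737 × 10^-5 / 0.02504 = 0.003090 mol/L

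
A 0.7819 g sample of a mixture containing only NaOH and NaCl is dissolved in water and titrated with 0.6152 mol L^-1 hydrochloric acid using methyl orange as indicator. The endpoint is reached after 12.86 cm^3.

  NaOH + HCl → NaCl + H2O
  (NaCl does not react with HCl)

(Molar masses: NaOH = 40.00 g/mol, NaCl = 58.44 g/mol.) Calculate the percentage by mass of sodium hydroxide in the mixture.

40.47 %

n(HCl) = 0.01286 × 0.6152 = 7.911 × 10^-3 mol
Let x = n(NaOH), y = n(NaCl).
Titrant: 1x = 7.911 × 10^-3;  mass: 40.00x + 58.44y = 0.7819
Solving, x = 7.911 × 10^-3 mol, y = 7.964 × 10^-3 mol
mass of NaOH = 7.911 × 10^-3 × 40.00 = 0.3165 g
% NaOH = 0.3165 / 0.7819 × 100 = 40.47 %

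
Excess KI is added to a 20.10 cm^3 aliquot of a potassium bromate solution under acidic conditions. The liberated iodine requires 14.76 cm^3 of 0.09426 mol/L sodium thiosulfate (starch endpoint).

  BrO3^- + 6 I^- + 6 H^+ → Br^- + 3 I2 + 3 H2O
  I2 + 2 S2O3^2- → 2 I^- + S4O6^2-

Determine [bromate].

0.01154 mol/L

n(S2O3^2-) = 0.01476 × 0.09426 = 1.391 × 10^-3 mol
n(I2) = n(S2O3^2-)/2 = 6.956 × 10^-4 mol
From the 1:3 ratio, n(BrO3^-) in the aliquot = 1/3 × 6.956 × 10^-4 = 2.319 × 10^-4 mol
[BrO3^-] = 2.319 × 10^-4 / 0.02010 = 0.01154 mol/L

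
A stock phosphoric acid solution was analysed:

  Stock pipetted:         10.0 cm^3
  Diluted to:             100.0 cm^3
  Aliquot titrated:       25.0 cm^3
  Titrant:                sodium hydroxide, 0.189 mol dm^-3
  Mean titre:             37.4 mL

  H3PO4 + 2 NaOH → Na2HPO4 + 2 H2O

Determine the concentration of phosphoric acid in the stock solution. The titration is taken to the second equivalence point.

n(NaOH) = 0.0374 × 0.189 = 7.07 × 10^-3 mol
From the 1:2 ratio, n(H3PO4) in the aliquot = 1/2 × 7.07 × 10^-3 = 3.53 × 10^-3 mol
[H3PO4]_dilute = 3.53 × 10^-3 / 0.0250 = 0.141 mol/L
Dilution factor = 100.0 / 10.0 = 10.00
[H3PO4]_stock = 0.141 × 10.00 = 1.41 mol/L

1.41 mol/L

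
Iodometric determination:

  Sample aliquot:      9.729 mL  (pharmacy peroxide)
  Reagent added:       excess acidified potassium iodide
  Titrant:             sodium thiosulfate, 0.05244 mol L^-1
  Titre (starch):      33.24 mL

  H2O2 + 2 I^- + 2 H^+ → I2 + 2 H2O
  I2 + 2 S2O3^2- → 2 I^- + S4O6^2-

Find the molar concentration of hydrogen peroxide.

n(S2O3^2-) = 0.03324 × 0.05244 = 1.743 × 10^-3 mol
n(I2) = n(S2O3^2-)/2 = 8.716 × 10^-4 mol
n(H2O2) in the aliquot = 8.716 × 10^-4 mol (1:1 ratio)
[H2O2] = 8.716 × 10^-4 / 0.009729 = 0.08958 mol/L

0.08958 mol/L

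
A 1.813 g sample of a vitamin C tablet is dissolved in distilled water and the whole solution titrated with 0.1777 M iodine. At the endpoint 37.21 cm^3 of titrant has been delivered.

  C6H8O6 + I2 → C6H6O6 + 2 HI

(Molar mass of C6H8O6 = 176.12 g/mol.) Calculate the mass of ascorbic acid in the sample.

n(I2) = 0.03721 L × 0.1777 mol/L = 6.612 × 10^-3 mol
n(C6H8O6) = 6.612 × 10^-3 mol (1:1 ratio)
mass of C6H8O6 = 6.612 × 10^-3 × 176.12 g/mol = 1.165 g

1.165 g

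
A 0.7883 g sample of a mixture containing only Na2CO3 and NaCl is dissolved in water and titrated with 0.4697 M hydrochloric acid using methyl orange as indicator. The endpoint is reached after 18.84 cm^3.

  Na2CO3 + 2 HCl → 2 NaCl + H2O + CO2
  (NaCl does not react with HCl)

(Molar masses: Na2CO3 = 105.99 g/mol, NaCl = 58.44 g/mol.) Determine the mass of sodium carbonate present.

0.4690 g

n(HCl) = 0.01884 × 0.4697 = 8.849 × 10^-3 mol
Let x = n(Na2CO3), y = n(NaCl).
Titrant: 2x = 8.849 × 10^-3;  mass: 105.99x + 58.44y = 0.7883
Solving, x = 4.425 × 10^-3 mol, y = 5.464 × 10^-3 mol
mass of Na2CO3 = 4.425 × 10^-3 × 105.99 = 0.4690 g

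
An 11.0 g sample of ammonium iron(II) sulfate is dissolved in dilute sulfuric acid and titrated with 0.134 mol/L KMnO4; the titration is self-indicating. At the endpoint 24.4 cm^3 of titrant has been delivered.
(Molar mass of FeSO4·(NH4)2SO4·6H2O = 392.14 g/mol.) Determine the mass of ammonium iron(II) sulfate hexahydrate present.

6.41 g

MnO4^- + 5 Fe^2+ + 8 H^+ → Mn^2+ + 5 Fe^3+ + 4 H2O
n(KMnO4) = 0.0244 L × 0.134 mol/L = 3.27 × 10^-3 mol
From the 5:1 ratio, n(FeSO4·(NH4)2SO4·6H2O) = 5/1 × 3.27 × 10^-3 = 0.0163 mol
mass of FeSO4·(NH4)2SO4·6H2O = 0.0163 × 392.14 g/mol = 6.41 g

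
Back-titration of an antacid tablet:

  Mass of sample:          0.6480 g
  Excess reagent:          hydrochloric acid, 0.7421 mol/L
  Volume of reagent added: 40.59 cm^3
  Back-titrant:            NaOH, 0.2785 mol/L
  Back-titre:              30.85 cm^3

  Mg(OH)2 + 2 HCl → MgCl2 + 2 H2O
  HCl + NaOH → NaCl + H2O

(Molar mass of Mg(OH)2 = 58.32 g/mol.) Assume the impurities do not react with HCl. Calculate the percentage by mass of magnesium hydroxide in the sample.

n(HCl) added = 0.04059 × 0.7421 = 0.03012 mol
n(NaOH) used in back-titration = 0.03085 × 0.2785 = 8.592 × 10^-3 mol
n(HCl) left over = 8.592 × 10^-3 mol (1:1 ratio)
n(HCl) consumed by analyte = 0.03012 − 8.592 × 10^-3 = 0.02153 mol
From the 1:2 ratio, n(Mg(OH)2) = 1/2 × 0.02153 = 0.01077 mol
mass of Mg(OH)2 = 0.01077 × 58.32 = 0.6278 g
% Mg(OH)2 = 0.6278 / 0.6480 × 100 = 96.89 %

96.89 %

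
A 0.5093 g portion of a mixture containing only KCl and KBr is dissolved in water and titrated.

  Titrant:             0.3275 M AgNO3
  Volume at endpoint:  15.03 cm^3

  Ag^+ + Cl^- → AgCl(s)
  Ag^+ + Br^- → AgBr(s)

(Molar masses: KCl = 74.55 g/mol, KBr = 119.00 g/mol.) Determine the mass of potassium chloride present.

0.1282 g

n(AgNO3) = 0.01503 × 0.3275 = 4.922 × 10^-3 mol
Let x = n(KCl), y = n(KBr).
Titrant: 1x + 1y = 4.922 × 10^-3;  mass: 74.55x + 119.00y = 0.5093
Solving, x = 1.720 × 10^-3 mol, y = 3.202 × 10^-3 mol
mass of KCl = 1.720 × 10^-3 × 74.55 = 0.1282 g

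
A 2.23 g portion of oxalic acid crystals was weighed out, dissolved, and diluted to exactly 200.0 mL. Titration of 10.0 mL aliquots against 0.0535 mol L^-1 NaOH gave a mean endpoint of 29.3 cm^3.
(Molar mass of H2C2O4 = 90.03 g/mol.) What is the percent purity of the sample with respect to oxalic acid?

63.3 %

H2C2O4 + 2 NaOH → Na2C2O4 + 2 H2O
n(NaOH) per titration = 0.0293 × 0.0535 = 1.57 × 10^-3 mol
From the 1:2 ratio, n(H2C2O4) in each aliquot = 1/2 × 1.57 × 10^-3 = 7.84 × 10^-4 mol
n(H2C2O4) in the whole flask = 7.84 × 10^-4 × 200.0/10.0 = 0.0157 mol
mass of H2C2O4 = 0.0157 × 90.03 = 1.41 g
% H2C2O4 = 1.41 / 2.23 × 100 = 63.3 %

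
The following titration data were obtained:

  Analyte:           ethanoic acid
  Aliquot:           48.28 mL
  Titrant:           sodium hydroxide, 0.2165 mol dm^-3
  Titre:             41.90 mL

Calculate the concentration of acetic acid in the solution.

0.1879 mol/L

CH3COOH + NaOH → CH3COONa + H2O
n(NaOH) = 0.04190 L × 0.2165 mol/L = 9.071 × 10^-3 mol
n(CH3COOH) = 9.071 × 10^-3 mol (1:1 mole ratio)
[CH3COOH] = 9.071 × 10^-3 mol / 0.04828 L = 0.1879 mol/L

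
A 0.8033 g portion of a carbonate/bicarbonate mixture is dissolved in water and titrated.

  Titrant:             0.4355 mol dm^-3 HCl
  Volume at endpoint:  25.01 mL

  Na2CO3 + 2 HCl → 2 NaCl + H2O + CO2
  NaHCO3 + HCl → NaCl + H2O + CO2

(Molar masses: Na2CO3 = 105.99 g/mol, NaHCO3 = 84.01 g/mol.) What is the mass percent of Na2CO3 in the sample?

n(HCl) = 0.02501 × 0.4355 = 0.01089 mol
Let x = n(Na2CO3), y = n(NaHCO3).
Titrant: 2x + 1y = 0.01089;  mass: 105.99x + 84.01y = 0.8033
Solving, x = 1.801 × 10^-3 mol, y = 7.290 × 10^-3 mol
mass of Na2CO3 = 1.801 × 10^-3 × 105.99 = 0.1909 g
% Na2CO3 = 0.1909 / 0.8033 × 100 = 23.76 %

23.76 %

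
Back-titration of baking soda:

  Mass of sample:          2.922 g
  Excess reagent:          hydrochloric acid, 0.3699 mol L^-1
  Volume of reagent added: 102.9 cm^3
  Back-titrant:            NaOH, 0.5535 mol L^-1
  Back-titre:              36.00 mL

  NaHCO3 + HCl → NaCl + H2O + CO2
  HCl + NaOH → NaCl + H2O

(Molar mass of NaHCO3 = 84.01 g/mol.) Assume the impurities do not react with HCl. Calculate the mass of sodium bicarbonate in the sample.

1.524 g

n(HCl) added = 0.1029 × 0.3699 = 0.03806 mol
n(NaOH) used in back-titration = 0.03600 × 0.5535 = 0.01993 mol
n(HCl) left over = 0.01993 mol (1:1 ratio)
n(HCl) consumed by analyte = 0.03806 − 0.01993 = 0.01814 mol
n(NaHCO3) = 0.01814 mol (1:1 ratio)
mass of NaHCO3 = 0.01814 × 84.01 = 1.524 g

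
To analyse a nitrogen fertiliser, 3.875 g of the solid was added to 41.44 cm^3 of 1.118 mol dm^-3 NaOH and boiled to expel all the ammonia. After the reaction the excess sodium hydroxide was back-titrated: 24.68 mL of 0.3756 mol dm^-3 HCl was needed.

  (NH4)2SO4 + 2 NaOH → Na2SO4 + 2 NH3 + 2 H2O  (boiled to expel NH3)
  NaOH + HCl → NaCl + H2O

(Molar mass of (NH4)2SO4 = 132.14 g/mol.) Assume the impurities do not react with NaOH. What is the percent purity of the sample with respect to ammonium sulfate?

n(NaOH) added = 0.04144 × 1.118 = 0.04633 mol
n(HCl) used in back-titration = 0.02468 × 0.3756 = 9.270 × 10^-3 mol
n(NaOH) left over = 9.270 × 10^-3 mol (1:1 ratio)
n(NaOH) consumed by analyte = 0.04633 − 9.270 × 10^-3 = 0.03706 mol
From the 1:2 ratio, n((NH4)2SO4) = 1/2 × 0.03706 = 0.01853 mol
mass of (NH4)2SO4 = 0.01853 × 132.14 = 2.449 g
% (NH4)2SO4 = 2.449 / 3.875 × 100 = 63.19 %

63.19 %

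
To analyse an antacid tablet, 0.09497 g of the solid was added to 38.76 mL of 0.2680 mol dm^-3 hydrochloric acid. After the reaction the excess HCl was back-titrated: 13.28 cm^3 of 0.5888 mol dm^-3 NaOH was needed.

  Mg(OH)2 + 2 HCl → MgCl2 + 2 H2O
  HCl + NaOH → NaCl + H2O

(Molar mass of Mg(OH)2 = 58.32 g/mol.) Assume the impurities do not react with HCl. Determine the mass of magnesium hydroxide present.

0.07490 g

n(HCl) added = 0.03876 × 0.2680 = 0.01039 mol
n(NaOH) used in back-titration = 0.01328 × 0.5888 = 7.819 × 10^-3 mol
n(HCl) left over = 7.819 × 10^-3 mol (1:1 ratio)
n(HCl) consumed by analyte = 0.01039 − 7.819 × 10^-3 = 2.568 × 10^-3 mol
From the 1:2 ratio, n(Mg(OH)2) = 1/2 × 2.568 × 10^-3 = 1.284 × 10^-3 mol
mass of Mg(OH)2 = 1.284 × 10^-3 × 58.32 = 0.07490 g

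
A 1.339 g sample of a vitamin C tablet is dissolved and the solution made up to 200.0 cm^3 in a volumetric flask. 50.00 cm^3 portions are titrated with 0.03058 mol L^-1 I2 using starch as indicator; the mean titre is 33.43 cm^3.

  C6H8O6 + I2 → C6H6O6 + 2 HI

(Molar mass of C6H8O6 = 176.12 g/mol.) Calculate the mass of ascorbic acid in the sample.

n(I2) per titration = 0.03343 × 0.03058 = 1.022 × 10^-3 mol
n(C6H8O6) in each aliquot = 1.022 × 10^-3 mol (1:1 ratio)
n(C6H8O6) in the whole flask = 1.022 × 10^-3 × 200.0/50.00 = 4.089 × 10^-3 mol
mass of C6H8O6 = 4.089 × 10^-3 × 176.12 = 0.7202 g

0.7202 g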